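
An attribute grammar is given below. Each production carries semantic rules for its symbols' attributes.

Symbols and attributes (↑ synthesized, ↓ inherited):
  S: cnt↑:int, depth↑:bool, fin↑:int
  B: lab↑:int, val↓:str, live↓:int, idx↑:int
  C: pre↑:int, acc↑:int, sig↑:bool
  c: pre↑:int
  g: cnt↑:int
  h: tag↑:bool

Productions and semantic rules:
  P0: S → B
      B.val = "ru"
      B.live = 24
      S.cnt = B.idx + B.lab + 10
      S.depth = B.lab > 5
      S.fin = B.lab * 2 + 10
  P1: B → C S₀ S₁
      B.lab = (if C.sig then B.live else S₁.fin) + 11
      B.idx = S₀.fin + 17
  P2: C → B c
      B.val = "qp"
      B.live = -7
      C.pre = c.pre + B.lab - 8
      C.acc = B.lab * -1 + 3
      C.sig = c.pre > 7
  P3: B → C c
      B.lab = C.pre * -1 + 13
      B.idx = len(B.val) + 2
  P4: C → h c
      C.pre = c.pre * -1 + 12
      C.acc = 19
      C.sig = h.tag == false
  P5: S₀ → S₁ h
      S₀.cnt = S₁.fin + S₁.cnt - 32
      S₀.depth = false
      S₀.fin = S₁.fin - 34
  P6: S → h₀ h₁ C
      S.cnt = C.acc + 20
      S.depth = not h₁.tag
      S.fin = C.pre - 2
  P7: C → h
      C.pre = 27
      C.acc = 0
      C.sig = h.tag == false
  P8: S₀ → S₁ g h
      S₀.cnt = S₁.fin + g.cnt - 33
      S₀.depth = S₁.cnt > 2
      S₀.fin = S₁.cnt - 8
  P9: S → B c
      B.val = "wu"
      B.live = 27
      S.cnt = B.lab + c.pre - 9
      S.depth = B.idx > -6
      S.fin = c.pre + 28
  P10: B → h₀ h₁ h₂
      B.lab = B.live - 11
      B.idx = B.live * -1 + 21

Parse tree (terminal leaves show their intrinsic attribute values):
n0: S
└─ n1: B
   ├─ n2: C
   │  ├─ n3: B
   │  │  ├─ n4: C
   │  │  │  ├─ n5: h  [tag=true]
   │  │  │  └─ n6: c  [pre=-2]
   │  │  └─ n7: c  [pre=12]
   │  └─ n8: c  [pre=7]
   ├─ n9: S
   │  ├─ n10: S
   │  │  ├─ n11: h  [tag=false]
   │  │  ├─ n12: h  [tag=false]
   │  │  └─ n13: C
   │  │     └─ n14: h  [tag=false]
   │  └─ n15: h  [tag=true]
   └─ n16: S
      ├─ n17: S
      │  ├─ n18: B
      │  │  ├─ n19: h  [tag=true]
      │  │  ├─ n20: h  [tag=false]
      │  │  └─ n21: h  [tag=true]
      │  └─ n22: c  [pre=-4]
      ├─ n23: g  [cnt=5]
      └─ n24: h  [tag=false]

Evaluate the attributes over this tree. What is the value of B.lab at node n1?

6

1. n1.val = "ru"  ["ru"]
2. n1.live = 24  [24]
3. n3.val = "qp"  ["qp"]
4. n3.live = -7  [-7]
5. n5.tag = true  [terminal]
6. n6.pre = -2  [terminal]
7. n4.pre = 14  [c.pre * -1 + 12]
8. n4.acc = 19  [19]
9. n4.sig = false  [h.tag == false]
10. n7.pre = 12  [terminal]
11. n3.lab = -1  [C.pre * -1 + 13]
12. n3.idx = 4  [len(B.val) + 2]
13. n8.pre = 7  [terminal]
14. n2.pre = -2  [c.pre + B.lab - 8]
15. n2.acc = 4  [B.lab * -1 + 3]
16. n2.sig = false  [c.pre > 7]
17. n11.tag = false  [terminal]
18. n12.tag = false  [terminal]
19. n14.tag = false  [terminal]
20. n13.pre = 27  [27]
21. n13.acc = 0  [0]
22. n13.sig = true  [h.tag == false]
23. n10.cnt = 20  [C.acc + 20]
24. n10.depth = true  [not h₁.tag]
25. n10.fin = 25  [C.pre - 2]
26. n15.tag = true  [terminal]
27. n9.cnt = 13  [S₁.fin + S₁.cnt - 32]
28. n9.depth = false  [false]
29. n9.fin = -9  [S₁.fin - 34]
30. n18.val = "wu"  ["wu"]
31. n18.live = 27  [27]
32. n19.tag = true  [terminal]
33. n20.tag = false  [terminal]
34. n21.tag = true  [terminal]
35. n18.lab = 16  [B.live - 11]
36. n18.idx = -6  [B.live * -1 + 21]
37. n22.pre = -4  [terminal]
38. n17.cnt = 3  [B.lab + c.pre - 9]
39. n17.depth = false  [B.idx > -6]
40. n17.fin = 24  [c.pre + 28]
41. n23.cnt = 5  [terminal]
42. n24.tag = false  [terminal]
43. n16.cnt = -4  [S₁.fin + g.cnt - 33]
44. n16.depth = true  [S₁.cnt > 2]
45. n16.fin = -5  [S₁.cnt - 8]
46. n1.lab = 6  [(if C.sig then B.live else S₁.fin) + 11]
47. n1.idx = 8  [S₀.fin + 17]
48. n0.cnt = 24  [B.idx + B.lab + 10]
49. n0.depth = true  [B.lab > 5]
50. n0.fin = 22  [B.lab * 2 + 10]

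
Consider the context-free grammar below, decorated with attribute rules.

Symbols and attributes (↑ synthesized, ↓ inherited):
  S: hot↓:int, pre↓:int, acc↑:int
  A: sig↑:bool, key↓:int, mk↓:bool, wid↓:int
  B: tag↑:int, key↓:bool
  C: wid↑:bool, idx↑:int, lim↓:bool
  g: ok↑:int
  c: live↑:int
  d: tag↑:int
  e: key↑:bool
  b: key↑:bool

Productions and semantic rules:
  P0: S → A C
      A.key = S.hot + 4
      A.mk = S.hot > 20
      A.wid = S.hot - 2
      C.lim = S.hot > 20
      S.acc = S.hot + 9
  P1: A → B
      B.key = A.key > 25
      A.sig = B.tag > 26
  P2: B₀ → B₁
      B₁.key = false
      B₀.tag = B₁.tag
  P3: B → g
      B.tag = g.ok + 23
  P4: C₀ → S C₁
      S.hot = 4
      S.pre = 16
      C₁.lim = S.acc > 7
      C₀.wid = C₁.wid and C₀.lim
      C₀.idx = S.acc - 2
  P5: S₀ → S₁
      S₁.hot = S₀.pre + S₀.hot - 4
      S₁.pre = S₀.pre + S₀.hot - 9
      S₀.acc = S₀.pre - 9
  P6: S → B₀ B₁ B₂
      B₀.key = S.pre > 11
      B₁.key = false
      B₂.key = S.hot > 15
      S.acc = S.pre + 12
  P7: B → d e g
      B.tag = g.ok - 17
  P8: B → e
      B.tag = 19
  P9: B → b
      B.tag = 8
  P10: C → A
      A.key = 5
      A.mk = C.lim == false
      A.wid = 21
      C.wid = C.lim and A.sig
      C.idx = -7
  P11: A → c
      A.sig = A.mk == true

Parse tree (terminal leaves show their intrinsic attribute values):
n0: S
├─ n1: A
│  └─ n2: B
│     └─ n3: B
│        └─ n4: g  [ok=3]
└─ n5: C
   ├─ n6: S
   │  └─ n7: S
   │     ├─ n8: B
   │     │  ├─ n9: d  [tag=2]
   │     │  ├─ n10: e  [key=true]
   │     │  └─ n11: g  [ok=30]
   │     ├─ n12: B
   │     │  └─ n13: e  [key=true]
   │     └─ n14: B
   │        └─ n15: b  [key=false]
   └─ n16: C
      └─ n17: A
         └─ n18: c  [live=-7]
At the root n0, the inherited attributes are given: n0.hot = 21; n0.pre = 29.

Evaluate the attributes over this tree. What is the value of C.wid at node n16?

false

1. n0.hot = 21  [given at root]
2. n0.pre = 29  [given at root]
3. n1.key = 25  [S.hot + 4]
4. n1.mk = true  [S.hot > 20]
5. n1.wid = 19  [S.hot - 2]
6. n2.key = false  [A.key > 25]
7. n3.key = false  [false]
8. n4.ok = 3  [terminal]
9. n3.tag = 26  [g.ok + 23]
10. n2.tag = 26  [B₁.tag]
11. n1.sig = false  [B.tag > 26]
12. n5.lim = true  [S.hot > 20]
13. n6.hot = 4  [4]
14. n6.pre = 16  [16]
15. n7.hot = 16  [S₀.pre + S₀.hot - 4]
16. n7.pre = 11  [S₀.pre + S₀.hot - 9]
17. n8.key = false  [S.pre > 11]
18. n9.tag = 2  [terminal]
19. n10.key = true  [terminal]
20. n11.ok = 30  [terminal]
21. n8.tag = 13  [g.ok - 17]
22. n12.key = false  [false]
23. n13.key = true  [terminal]
24. n12.tag = 19  [19]
25. n14.key = true  [S.hot > 15]
26. n15.key = false  [terminal]
27. n14.tag = 8  [8]
28. n7.acc = 23  [S.pre + 12]
29. n6.acc = 7  [S₀.pre - 9]
30. n16.lim = false  [S.acc > 7]
31. n17.key = 5  [5]
32. n17.mk = true  [C.lim == false]
33. n17.wid = 21  [21]
34. n18.live = -7  [terminal]
35. n17.sig = true  [A.mk == true]
36. n16.wid = false  [C.lim and A.sig]
37. n16.idx = -7  [-7]
38. n5.wid = false  [C₁.wid and C₀.lim]
39. n5.idx = 5  [S.acc - 2]
40. n0.acc = 30  [S.hot + 9]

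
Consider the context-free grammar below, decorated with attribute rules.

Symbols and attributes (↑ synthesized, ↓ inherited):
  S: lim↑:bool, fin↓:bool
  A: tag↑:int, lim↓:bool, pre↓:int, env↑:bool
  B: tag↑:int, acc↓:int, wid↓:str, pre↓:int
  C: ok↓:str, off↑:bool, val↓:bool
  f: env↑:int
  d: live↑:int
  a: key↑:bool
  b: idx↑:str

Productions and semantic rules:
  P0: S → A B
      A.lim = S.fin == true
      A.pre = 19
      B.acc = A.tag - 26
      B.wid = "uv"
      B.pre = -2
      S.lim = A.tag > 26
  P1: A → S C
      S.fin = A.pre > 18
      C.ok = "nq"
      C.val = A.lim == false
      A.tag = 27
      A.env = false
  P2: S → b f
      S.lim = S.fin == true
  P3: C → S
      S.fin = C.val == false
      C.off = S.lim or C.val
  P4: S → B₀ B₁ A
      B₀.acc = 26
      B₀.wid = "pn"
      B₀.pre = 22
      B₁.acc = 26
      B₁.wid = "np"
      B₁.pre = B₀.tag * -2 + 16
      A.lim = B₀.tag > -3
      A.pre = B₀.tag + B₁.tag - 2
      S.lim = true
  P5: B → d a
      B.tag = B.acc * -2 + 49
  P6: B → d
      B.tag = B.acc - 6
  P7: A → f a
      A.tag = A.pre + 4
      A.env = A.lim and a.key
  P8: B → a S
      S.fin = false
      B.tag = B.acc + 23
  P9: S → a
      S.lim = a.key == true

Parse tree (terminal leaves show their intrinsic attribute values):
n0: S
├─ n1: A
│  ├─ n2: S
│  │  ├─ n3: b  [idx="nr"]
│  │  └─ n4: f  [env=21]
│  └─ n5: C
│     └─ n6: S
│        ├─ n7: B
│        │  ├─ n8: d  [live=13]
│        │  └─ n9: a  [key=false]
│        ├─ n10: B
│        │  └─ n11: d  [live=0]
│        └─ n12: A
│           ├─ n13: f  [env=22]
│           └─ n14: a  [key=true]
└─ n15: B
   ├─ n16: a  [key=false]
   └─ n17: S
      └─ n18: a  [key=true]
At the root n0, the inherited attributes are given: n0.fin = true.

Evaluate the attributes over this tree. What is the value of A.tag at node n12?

19

1. n0.fin = true  [given at root]
2. n1.lim = true  [S.fin == true]
3. n1.pre = 19  [19]
4. n2.fin = true  [A.pre > 18]
5. n3.idx = "nr"  [terminal]
6. n4.env = 21  [terminal]
7. n2.lim = true  [S.fin == true]
8. n5.ok = "nq"  ["nq"]
9. n5.val = false  [A.lim == false]
10. n6.fin = true  [C.val == false]
11. n7.acc = 26  [26]
12. n7.wid = "pn"  ["pn"]
13. n7.pre = 22  [22]
14. n8.live = 13  [terminal]
15. n9.key = false  [terminal]
16. n7.tag = -3  [B.acc * -2 + 49]
17. n10.acc = 26  [26]
18. n10.wid = "np"  ["np"]
19. n10.pre = 22  [B₀.tag * -2 + 16]
20. n11.live = 0  [terminal]
21. n10.tag = 20  [B.acc - 6]
22. n12.lim = false  [B₀.tag > -3]
23. n12.pre = 15  [B₀.tag + B₁.tag - 2]
24. n13.env = 22  [terminal]
25. n14.key = true  [terminal]
26. n12.tag = 19  [A.pre + 4]
27. n12.env = false  [A.lim and a.key]
28. n6.lim = true  [true]
29. n5.off = true  [S.lim or C.val]
30. n1.tag = 27  [27]
31. n1.env = false  [false]
32. n15.acc = 1  [A.tag - 26]
33. n15.wid = "uv"  ["uv"]
34. n15.pre = -2  [-2]
35. n16.key = false  [terminal]
36. n17.fin = false  [false]
37. n18.key = true  [terminal]
38. n17.lim = true  [a.key == true]
39. n15.tag = 24  [B.acc + 23]
40. n0.lim = true  [A.tag > 26]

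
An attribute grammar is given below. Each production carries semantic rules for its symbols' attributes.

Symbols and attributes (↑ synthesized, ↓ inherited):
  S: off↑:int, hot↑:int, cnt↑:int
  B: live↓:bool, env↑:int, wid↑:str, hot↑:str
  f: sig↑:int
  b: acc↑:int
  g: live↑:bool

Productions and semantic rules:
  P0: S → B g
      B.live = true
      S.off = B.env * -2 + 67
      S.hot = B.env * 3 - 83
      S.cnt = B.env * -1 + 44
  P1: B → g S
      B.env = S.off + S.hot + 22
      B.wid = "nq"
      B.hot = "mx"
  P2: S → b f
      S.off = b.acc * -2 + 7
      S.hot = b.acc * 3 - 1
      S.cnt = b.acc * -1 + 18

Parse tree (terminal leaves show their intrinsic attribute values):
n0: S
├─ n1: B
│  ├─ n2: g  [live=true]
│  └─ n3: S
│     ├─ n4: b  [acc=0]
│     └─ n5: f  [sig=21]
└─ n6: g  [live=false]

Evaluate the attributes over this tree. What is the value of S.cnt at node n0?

1. n1.live = true  [true]
2. n2.live = true  [terminal]
3. n4.acc = 0  [terminal]
4. n5.sig = 21  [terminal]
5. n3.off = 7  [b.acc * -2 + 7]
6. n3.hot = -1  [b.acc * 3 - 1]
7. n3.cnt = 18  [b.acc * -1 + 18]
8. n1.env = 28  [S.off + S.hot + 22]
9. n1.wid = "nq"  ["nq"]
10. n1.hot = "mx"  ["mx"]
11. n6.live = false  [terminal]
12. n0.off = 11  [B.env * -2 + 67]
13. n0.hot = 1  [B.env * 3 - 83]
14. n0.cnt = 16  [B.env * -1 + 44]

16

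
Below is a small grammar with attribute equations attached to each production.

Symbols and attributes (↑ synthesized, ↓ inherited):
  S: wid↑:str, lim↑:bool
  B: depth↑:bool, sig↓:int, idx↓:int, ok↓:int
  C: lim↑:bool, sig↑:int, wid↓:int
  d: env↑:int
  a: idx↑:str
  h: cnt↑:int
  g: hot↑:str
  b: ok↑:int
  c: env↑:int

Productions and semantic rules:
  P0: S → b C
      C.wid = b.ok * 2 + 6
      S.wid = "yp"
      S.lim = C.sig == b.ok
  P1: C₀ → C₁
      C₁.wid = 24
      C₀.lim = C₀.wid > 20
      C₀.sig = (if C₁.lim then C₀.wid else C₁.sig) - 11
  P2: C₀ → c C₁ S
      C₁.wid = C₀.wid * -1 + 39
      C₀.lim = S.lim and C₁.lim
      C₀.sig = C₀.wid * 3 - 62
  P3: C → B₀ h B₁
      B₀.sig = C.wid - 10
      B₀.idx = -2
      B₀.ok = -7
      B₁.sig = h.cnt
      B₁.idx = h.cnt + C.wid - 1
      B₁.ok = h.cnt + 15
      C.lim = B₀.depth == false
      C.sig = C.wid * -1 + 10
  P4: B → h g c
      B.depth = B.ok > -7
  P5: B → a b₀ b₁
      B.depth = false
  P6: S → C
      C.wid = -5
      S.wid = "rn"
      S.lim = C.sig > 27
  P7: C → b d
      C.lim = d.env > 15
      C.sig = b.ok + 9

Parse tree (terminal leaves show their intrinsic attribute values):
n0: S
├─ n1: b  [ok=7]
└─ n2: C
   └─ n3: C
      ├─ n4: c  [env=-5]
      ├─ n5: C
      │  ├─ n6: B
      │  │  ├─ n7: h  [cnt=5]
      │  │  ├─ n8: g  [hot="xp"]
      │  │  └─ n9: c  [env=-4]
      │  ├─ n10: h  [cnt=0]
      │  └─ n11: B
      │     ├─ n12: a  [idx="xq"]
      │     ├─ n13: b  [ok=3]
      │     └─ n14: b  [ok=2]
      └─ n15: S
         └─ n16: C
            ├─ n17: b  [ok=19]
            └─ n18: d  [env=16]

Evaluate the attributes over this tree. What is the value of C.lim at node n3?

1. n1.ok = 7  [terminal]
2. n2.wid = 20  [b.ok * 2 + 6]
3. n3.wid = 24  [24]
4. n4.env = -5  [terminal]
5. n5.wid = 15  [C₀.wid * -1 + 39]
6. n6.sig = 5  [C.wid - 10]
7. n6.idx = -2  [-2]
8. n6.ok = -7  [-7]
9. n7.cnt = 5  [terminal]
10. n8.hot = "xp"  [terminal]
11. n9.env = -4  [terminal]
12. n6.depth = false  [B.ok > -7]
13. n10.cnt = 0  [terminal]
14. n11.sig = 0  [h.cnt]
15. n11.idx = 14  [h.cnt + C.wid - 1]
16. n11.ok = 15  [h.cnt + 15]
17. n12.idx = "xq"  [terminal]
18. n13.ok = 3  [terminal]
19. n14.ok = 2  [terminal]
20. n11.depth = false  [false]
21. n5.lim = true  [B₀.depth == false]
22. n5.sig = -5  [C.wid * -1 + 10]
23. n16.wid = -5  [-5]
24. n17.ok = 19  [terminal]
25. n18.env = 16  [terminal]
26. n16.lim = true  [d.env > 15]
27. n16.sig = 28  [b.ok + 9]
28. n15.wid = "rn"  ["rn"]
29. n15.lim = true  [C.sig > 27]
30. n3.lim = true  [S.lim and C₁.lim]
31. n3.sig = 10  [C₀.wid * 3 - 62]
32. n2.lim = false  [C₀.wid > 20]
33. n2.sig = 9  [(if C₁.lim then C₀.wid else C₁.sig) - 11]
34. n0.wid = "yp"  ["yp"]
35. n0.lim = false  [C.sig == b.ok]

true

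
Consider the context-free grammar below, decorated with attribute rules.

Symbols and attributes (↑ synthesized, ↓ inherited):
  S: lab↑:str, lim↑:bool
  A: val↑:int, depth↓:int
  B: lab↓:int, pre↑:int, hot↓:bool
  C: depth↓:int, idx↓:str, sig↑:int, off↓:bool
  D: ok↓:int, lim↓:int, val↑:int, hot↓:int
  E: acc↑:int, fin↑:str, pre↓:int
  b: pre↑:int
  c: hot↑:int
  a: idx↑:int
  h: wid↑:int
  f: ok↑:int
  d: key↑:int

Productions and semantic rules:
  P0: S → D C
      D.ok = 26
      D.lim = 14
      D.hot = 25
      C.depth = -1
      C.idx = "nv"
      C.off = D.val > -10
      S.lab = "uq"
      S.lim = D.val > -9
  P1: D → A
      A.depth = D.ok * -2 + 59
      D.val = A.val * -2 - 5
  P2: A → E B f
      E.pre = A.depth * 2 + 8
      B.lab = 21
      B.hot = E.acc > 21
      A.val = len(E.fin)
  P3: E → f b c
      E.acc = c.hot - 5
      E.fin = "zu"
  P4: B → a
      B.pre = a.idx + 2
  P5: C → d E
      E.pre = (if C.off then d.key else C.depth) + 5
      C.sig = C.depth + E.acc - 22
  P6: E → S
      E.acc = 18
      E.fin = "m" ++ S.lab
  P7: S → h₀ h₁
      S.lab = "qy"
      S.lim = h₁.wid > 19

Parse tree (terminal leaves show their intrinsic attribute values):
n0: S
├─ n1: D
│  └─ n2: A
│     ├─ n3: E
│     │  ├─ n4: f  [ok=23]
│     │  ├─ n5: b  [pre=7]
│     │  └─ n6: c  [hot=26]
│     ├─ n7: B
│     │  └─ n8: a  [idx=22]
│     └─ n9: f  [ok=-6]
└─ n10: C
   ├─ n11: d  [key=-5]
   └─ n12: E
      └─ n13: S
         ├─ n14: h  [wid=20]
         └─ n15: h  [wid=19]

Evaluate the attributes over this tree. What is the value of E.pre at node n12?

0

1. n1.ok = 26  [26]
2. n1.lim = 14  [14]
3. n1.hot = 25  [25]
4. n2.depth = 7  [D.ok * -2 + 59]
5. n3.pre = 22  [A.depth * 2 + 8]
6. n4.ok = 23  [terminal]
7. n5.pre = 7  [terminal]
8. n6.hot = 26  [terminal]
9. n3.acc = 21  [c.hot - 5]
10. n3.fin = "zu"  ["zu"]
11. n7.lab = 21  [21]
12. n7.hot = false  [E.acc > 21]
13. n8.idx = 22  [terminal]
14. n7.pre = 24  [a.idx + 2]
15. n9.ok = -6  [terminal]
16. n2.val = 2  [len(E.fin)]
17. n1.val = -9  [A.val * -2 - 5]
18. n10.depth = -1  [-1]
19. n10.idx = "nv"  ["nv"]
20. n10.off = true  [D.val > -10]
21. n11.key = -5  [terminal]
22. n12.pre = 0  [(if C.off then d.key else C.depth) + 5]
23. n14.wid = 20  [terminal]
24. n15.wid = 19  [terminal]
25. n13.lab = "qy"  ["qy"]
26. n13.lim = false  [h₁.wid > 19]
27. n12.acc = 18  [18]
28. n12.fin = "mqy"  ["m" ++ S.lab]
29. n10.sig = -5  [C.depth + E.acc - 22]
30. n0.lab = "uq"  ["uq"]
31. n0.lim = false  [D.val > -9]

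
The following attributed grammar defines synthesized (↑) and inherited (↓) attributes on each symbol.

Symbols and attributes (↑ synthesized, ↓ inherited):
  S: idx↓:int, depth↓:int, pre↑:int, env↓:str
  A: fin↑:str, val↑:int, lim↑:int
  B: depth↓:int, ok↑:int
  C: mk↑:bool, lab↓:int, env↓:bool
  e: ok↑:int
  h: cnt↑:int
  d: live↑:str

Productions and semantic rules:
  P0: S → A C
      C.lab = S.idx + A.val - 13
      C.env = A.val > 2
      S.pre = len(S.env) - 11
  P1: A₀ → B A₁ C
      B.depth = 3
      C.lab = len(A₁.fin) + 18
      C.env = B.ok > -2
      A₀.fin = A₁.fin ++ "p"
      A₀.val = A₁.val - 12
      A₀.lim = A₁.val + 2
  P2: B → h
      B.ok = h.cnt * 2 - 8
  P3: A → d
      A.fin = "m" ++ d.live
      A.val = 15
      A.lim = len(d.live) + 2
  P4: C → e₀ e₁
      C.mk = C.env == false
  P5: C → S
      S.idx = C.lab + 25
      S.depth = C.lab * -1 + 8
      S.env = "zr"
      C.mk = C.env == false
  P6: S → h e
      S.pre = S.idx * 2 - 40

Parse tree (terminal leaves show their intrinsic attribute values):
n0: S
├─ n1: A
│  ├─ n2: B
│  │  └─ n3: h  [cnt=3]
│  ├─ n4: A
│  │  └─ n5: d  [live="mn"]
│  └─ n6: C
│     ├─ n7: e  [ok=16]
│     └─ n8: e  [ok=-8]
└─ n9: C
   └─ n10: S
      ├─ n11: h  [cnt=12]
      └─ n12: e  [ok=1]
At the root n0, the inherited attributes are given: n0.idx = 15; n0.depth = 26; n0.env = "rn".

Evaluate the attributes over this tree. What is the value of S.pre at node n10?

1. n0.idx = 15  [given at root]
2. n0.depth = 26  [given at root]
3. n0.env = "rn"  [given at root]
4. n2.depth = 3  [3]
5. n3.cnt = 3  [terminal]
6. n2.ok = -2  [h.cnt * 2 - 8]
7. n5.live = "mn"  [terminal]
8. n4.fin = "mmn"  ["m" ++ d.live]
9. n4.val = 15  [15]
10. n4.lim = 4  [len(d.live) + 2]
11. n6.lab = 21  [len(A₁.fin) + 18]
12. n6.env = false  [B.ok > -2]
13. n7.ok = 16  [terminal]
14. n8.ok = -8  [terminal]
15. n6.mk = true  [C.env == false]
16. n1.fin = "mmnp"  [A₁.fin ++ "p"]
17. n1.val = 3  [A₁.val - 12]
18. n1.lim = 17  [A₁.val + 2]
19. n9.lab = 5  [S.idx + A.val - 13]
20. n9.env = true  [A.val > 2]
21. n10.idx = 30  [C.lab + 25]
22. n10.depth = 3  [C.lab * -1 + 8]
23. n10.env = "zr"  ["zr"]
24. n11.cnt = 12  [terminal]
25. n12.ok = 1  [terminal]
26. n10.pre = 20  [S.idx * 2 - 40]
27. n9.mk = false  [C.env == false]
28. n0.pre = -9  [len(S.env) - 11]

20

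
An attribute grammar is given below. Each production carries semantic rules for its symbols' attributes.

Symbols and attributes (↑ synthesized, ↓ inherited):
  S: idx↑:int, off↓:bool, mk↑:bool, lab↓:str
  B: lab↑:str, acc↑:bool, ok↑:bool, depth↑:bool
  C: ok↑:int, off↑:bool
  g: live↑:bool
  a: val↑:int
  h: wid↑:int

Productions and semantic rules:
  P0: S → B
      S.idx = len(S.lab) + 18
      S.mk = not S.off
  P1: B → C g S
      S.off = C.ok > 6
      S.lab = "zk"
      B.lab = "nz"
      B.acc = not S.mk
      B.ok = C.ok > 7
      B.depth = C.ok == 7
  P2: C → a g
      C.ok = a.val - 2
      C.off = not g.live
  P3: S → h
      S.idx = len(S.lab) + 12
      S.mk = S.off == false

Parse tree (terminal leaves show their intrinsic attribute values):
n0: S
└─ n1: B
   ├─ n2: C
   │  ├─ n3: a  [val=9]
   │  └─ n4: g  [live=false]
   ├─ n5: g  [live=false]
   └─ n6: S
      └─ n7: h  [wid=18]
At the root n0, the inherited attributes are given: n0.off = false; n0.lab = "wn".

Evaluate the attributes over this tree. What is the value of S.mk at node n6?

false

1. n0.off = false  [given at root]
2. n0.lab = "wn"  [given at root]
3. n3.val = 9  [terminal]
4. n4.live = false  [terminal]
5. n2.ok = 7  [a.val - 2]
6. n2.off = true  [not g.live]
7. n5.live = false  [terminal]
8. n6.off = true  [C.ok > 6]
9. n6.lab = "zk"  ["zk"]
10. n7.wid = 18  [terminal]
11. n6.idx = 14  [len(S.lab) + 12]
12. n6.mk = false  [S.off == false]
13. n1.lab = "nz"  ["nz"]
14. n1.acc = true  [not S.mk]
15. n1.ok = false  [C.ok > 7]
16. n1.depth = true  [C.ok == 7]
17. n0.idx = 20  [len(S.lab) + 18]
18. n0.mk = true  [not S.off]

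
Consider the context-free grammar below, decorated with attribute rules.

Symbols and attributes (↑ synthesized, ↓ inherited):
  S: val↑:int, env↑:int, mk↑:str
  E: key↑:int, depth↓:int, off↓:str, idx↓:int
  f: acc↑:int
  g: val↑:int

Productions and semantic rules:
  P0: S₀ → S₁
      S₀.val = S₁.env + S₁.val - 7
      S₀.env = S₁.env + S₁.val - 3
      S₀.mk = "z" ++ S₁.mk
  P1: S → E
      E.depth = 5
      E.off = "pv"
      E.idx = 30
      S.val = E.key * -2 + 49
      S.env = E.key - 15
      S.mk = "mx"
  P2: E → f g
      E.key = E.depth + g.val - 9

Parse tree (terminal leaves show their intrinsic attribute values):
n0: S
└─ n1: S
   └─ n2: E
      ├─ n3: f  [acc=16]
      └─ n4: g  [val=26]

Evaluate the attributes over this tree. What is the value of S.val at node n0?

1. n2.depth = 5  [5]
2. n2.off = "pv"  ["pv"]
3. n2.idx = 30  [30]
4. n3.acc = 16  [terminal]
5. n4.val = 26  [terminal]
6. n2.key = 22  [E.depth + g.val - 9]
7. n1.val = 5  [E.key * -2 + 49]
8. n1.env = 7  [E.key - 15]
9. n1.mk = "mx"  ["mx"]
10. n0.val = 5  [S₁.env + S₁.val - 7]
11. n0.env = 9  [S₁.env + S₁.val - 3]
12. n0.mk = "zmx"  ["z" ++ S₁.mk]

5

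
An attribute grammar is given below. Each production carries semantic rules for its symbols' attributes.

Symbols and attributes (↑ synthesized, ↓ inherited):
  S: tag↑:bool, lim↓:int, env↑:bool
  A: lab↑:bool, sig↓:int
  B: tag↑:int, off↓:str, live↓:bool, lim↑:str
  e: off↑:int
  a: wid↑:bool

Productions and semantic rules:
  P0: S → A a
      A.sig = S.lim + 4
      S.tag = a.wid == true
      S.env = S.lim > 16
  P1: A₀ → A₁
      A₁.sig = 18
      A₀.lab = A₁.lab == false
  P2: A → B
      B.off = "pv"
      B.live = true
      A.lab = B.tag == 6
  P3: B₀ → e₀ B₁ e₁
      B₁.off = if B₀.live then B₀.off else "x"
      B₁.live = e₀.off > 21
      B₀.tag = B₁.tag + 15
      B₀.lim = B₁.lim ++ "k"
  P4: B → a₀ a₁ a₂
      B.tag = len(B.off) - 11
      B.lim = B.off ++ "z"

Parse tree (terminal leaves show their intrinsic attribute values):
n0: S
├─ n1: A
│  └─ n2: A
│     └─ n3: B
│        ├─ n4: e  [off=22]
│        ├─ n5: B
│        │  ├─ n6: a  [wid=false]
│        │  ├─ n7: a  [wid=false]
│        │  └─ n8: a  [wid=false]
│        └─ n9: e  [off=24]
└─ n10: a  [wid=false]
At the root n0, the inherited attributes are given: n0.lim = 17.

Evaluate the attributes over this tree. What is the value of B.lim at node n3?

1. n0.lim = 17  [given at root]
2. n1.sig = 21  [S.lim + 4]
3. n2.sig = 18  [18]
4. n3.off = "pv"  ["pv"]
5. n3.live = true  [true]
6. n4.off = 22  [terminal]
7. n5.off = "pv"  [if B₀.live then B₀.off else "x"]
8. n5.live = true  [e₀.off > 21]
9. n6.wid = false  [terminal]
10. n7.wid = false  [terminal]
11. n8.wid = false  [terminal]
12. n5.tag = -9  [len(B.off) - 11]
13. n5.lim = "pvz"  [B.off ++ "z"]
14. n9.off = 24  [terminal]
15. n3.tag = 6  [B₁.tag + 15]
16. n3.lim = "pvzk"  [B₁.lim ++ "k"]
17. n2.lab = true  [B.tag == 6]
18. n1.lab = false  [A₁.lab == false]
19. n10.wid = false  [terminal]
20. n0.tag = false  [a.wid == true]
21. n0.env = true  [S.lim > 16]

"pvzk"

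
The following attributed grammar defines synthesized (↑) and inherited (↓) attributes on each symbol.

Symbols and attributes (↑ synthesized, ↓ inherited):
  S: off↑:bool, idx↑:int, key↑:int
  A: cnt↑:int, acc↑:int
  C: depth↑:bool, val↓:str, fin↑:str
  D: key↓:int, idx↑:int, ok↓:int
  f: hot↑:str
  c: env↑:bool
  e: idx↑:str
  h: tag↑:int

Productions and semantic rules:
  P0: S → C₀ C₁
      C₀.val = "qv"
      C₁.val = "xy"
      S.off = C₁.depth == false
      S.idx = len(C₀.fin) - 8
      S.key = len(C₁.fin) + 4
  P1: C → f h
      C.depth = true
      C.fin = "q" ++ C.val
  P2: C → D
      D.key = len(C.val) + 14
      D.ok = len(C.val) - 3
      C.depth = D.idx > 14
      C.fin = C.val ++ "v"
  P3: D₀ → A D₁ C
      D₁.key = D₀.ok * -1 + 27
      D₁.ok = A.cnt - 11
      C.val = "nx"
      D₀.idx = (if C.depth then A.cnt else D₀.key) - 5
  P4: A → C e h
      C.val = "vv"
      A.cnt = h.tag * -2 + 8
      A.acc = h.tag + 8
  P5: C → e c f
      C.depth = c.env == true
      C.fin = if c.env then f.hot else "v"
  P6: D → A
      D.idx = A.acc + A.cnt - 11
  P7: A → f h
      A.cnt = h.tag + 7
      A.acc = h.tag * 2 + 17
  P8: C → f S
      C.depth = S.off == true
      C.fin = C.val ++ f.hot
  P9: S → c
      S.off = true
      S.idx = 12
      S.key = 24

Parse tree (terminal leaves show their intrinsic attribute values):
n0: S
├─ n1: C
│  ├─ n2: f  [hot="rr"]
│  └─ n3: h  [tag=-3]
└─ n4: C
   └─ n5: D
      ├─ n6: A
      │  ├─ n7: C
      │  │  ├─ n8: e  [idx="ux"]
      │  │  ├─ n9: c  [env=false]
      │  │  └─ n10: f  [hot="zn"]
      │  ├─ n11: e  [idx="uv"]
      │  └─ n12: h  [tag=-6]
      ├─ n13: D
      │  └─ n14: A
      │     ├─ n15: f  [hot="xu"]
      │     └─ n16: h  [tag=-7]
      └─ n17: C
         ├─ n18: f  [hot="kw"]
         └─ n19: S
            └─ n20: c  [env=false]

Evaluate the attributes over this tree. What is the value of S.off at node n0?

false

1. n1.val = "qv"  ["qv"]
2. n2.hot = "rr"  [terminal]
3. n3.tag = -3  [terminal]
4. n1.depth = true  [true]
5. n1.fin = "qqv"  ["q" ++ C.val]
6. n4.val = "xy"  ["xy"]
7. n5.key = 16  [len(C.val) + 14]
8. n5.ok = -1  [len(C.val) - 3]
9. n7.val = "vv"  ["vv"]
10. n8.idx = "ux"  [terminal]
11. n9.env = false  [terminal]
12. n10.hot = "zn"  [terminal]
13. n7.depth = false  [c.env == true]
14. n7.fin = "v"  [if c.env then f.hot else "v"]
15. n11.idx = "uv"  [terminal]
16. n12.tag = -6  [terminal]
17. n6.cnt = 20  [h.tag * -2 + 8]
18. n6.acc = 2  [h.tag + 8]
19. n13.key = 28  [D₀.ok * -1 + 27]
20. n13.ok = 9  [A.cnt - 11]
21. n15.hot = "xu"  [terminal]
22. n16.tag = -7  [terminal]
23. n14.cnt = 0  [h.tag + 7]
24. n14.acc = 3  [h.tag * 2 + 17]
25. n13.idx = -8  [A.acc + A.cnt - 11]
26. n17.val = "nx"  ["nx"]
27. n18.hot = "kw"  [terminal]
28. n20.env = false  [terminal]
29. n19.off = true  [true]
30. n19.idx = 12  [12]
31. n19.key = 24  [24]
32. n17.depth = true  [S.off == true]
33. n17.fin = "nxkw"  [C.val ++ f.hot]
34. n5.idx = 15  [(if C.depth then A.cnt else D₀.key) - 5]
35. n4.depth = true  [D.idx > 14]
36. n4.fin = "xyv"  [C.val ++ "v"]
37. n0.off = false  [C₁.depth == false]
38. n0.idx = -5  [len(C₀.fin) - 8]
39. n0.key = 7  [len(C₁.fin) + 4]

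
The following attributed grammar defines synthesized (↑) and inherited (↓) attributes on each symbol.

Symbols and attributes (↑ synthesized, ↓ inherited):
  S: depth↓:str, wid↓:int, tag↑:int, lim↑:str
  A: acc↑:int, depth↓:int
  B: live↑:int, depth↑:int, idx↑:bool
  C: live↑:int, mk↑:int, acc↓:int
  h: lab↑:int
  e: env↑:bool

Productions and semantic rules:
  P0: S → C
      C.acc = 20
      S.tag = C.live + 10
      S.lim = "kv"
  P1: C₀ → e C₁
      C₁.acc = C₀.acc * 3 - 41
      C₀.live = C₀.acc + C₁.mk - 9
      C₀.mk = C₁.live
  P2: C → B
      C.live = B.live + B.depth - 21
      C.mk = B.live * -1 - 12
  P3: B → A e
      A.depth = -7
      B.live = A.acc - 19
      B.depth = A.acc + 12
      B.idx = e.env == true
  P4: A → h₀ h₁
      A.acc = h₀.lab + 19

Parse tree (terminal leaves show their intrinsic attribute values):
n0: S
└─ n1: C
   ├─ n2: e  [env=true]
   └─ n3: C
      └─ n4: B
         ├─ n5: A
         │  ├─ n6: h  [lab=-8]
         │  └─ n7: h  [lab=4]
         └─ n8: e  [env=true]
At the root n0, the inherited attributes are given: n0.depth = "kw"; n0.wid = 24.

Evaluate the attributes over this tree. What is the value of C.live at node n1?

7

1. n0.depth = "kw"  [given at root]
2. n0.wid = 24  [given at root]
3. n1.acc = 20  [20]
4. n2.env = true  [terminal]
5. n3.acc = 19  [C₀.acc * 3 - 41]
6. n5.depth = -7  [-7]
7. n6.lab = -8  [terminal]
8. n7.lab = 4  [terminal]
9. n5.acc = 11  [h₀.lab + 19]
10. n8.env = true  [terminal]
11. n4.live = -8  [A.acc - 19]
12. n4.depth = 23  [A.acc + 12]
13. n4.idx = true  [e.env == true]
14. n3.live = -6  [B.live + B.depth - 21]
15. n3.mk = -4  [B.live * -1 - 12]
16. n1.live = 7  [C₀.acc + C₁.mk - 9]
17. n1.mk = -6  [C₁.live]
18. n0.tag = 17  [C.live + 10]
19. n0.lim = "kv"  ["kv"]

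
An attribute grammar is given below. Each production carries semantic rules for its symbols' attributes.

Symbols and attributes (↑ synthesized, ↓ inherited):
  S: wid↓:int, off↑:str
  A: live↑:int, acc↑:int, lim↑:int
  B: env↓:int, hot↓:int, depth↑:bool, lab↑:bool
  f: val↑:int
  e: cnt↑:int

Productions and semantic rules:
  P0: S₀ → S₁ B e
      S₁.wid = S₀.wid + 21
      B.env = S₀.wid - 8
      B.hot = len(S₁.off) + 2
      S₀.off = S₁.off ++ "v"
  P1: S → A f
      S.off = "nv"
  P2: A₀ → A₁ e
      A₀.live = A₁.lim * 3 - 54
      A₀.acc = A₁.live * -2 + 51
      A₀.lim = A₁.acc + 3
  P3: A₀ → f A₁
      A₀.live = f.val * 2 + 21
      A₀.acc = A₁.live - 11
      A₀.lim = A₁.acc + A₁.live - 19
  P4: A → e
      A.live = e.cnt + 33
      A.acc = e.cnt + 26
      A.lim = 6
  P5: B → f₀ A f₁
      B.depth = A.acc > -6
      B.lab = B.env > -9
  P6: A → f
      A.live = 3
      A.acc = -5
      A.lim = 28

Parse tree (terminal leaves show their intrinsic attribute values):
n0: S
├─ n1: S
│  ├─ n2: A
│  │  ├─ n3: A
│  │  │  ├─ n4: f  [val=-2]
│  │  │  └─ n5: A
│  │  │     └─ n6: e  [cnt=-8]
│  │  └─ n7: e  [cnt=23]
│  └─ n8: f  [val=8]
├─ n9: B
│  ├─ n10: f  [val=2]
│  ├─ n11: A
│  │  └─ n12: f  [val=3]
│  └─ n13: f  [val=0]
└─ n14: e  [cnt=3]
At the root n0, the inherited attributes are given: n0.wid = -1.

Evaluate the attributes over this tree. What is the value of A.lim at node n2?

17

1. n0.wid = -1  [given at root]
2. n1.wid = 20  [S₀.wid + 21]
3. n4.val = -2  [terminal]
4. n6.cnt = -8  [terminal]
5. n5.live = 25  [e.cnt + 33]
6. n5.acc = 18  [e.cnt + 26]
7. n5.lim = 6  [6]
8. n3.live = 17  [f.val * 2 + 21]
9. n3.acc = 14  [A₁.live - 11]
10. n3.lim = 24  [A₁.acc + A₁.live - 19]
11. n7.cnt = 23  [terminal]
12. n2.live = 18  [A₁.lim * 3 - 54]
13. n2.acc = 17  [A₁.live * -2 + 51]
14. n2.lim = 17  [A₁.acc + 3]
15. n8.val = 8  [terminal]
16. n1.off = "nv"  ["nv"]
17. n9.env = -9  [S₀.wid - 8]
18. n9.hot = 4  [len(S₁.off) + 2]
19. n10.val = 2  [terminal]
20. n12.val = 3  [terminal]
21. n11.live = 3  [3]
22. n11.acc = -5  [-5]
23. n11.lim = 28  [28]
24. n13.val = 0  [terminal]
25. n9.depth = true  [A.acc > -6]
26. n9.lab = false  [B.env > -9]
27. n14.cnt = 3  [terminal]
28. n0.off = "nvv"  [S₁.off ++ "v"]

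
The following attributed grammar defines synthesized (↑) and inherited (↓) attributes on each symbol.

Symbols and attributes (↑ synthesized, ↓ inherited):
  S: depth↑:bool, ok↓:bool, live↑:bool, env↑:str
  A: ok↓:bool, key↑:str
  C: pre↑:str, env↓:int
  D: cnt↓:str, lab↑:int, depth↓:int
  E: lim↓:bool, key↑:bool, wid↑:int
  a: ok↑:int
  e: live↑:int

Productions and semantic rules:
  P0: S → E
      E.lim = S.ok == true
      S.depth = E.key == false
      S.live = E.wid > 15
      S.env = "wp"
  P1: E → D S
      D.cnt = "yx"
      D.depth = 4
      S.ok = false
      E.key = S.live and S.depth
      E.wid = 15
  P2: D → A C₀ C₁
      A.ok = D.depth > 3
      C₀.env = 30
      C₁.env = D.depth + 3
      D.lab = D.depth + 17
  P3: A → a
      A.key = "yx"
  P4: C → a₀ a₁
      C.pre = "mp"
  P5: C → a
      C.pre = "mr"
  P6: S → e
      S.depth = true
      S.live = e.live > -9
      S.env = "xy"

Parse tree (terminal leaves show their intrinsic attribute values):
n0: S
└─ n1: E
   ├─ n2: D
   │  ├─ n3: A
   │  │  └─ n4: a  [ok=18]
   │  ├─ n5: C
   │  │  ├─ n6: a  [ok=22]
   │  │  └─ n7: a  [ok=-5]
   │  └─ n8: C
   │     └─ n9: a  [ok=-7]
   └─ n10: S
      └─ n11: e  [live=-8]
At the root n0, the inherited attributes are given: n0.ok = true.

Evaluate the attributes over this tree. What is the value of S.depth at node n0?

1. n0.ok = true  [given at root]
2. n1.lim = true  [S.ok == true]
3. n2.cnt = "yx"  ["yx"]
4. n2.depth = 4  [4]
5. n3.ok = true  [D.depth > 3]
6. n4.ok = 18  [terminal]
7. n3.key = "yx"  ["yx"]
8. n5.env = 30  [30]
9. n6.ok = 22  [terminal]
10. n7.ok = -5  [terminal]
11. n5.pre = "mp"  ["mp"]
12. n8.env = 7  [D.depth + 3]
13. n9.ok = -7  [terminal]
14. n8.pre = "mr"  ["mr"]
15. n2.lab = 21  [D.depth + 17]
16. n10.ok = false  [false]
17. n11.live = -8  [terminal]
18. n10.depth = true  [true]
19. n10.live = true  [e.live > -9]
20. n10.env = "xy"  ["xy"]
21. n1.key = true  [S.live and S.depth]
22. n1.wid = 15  [15]
23. n0.depth = false  [E.key == false]
24. n0.live = false  [E.wid > 15]
25. n0.env = "wp"  ["wp"]

false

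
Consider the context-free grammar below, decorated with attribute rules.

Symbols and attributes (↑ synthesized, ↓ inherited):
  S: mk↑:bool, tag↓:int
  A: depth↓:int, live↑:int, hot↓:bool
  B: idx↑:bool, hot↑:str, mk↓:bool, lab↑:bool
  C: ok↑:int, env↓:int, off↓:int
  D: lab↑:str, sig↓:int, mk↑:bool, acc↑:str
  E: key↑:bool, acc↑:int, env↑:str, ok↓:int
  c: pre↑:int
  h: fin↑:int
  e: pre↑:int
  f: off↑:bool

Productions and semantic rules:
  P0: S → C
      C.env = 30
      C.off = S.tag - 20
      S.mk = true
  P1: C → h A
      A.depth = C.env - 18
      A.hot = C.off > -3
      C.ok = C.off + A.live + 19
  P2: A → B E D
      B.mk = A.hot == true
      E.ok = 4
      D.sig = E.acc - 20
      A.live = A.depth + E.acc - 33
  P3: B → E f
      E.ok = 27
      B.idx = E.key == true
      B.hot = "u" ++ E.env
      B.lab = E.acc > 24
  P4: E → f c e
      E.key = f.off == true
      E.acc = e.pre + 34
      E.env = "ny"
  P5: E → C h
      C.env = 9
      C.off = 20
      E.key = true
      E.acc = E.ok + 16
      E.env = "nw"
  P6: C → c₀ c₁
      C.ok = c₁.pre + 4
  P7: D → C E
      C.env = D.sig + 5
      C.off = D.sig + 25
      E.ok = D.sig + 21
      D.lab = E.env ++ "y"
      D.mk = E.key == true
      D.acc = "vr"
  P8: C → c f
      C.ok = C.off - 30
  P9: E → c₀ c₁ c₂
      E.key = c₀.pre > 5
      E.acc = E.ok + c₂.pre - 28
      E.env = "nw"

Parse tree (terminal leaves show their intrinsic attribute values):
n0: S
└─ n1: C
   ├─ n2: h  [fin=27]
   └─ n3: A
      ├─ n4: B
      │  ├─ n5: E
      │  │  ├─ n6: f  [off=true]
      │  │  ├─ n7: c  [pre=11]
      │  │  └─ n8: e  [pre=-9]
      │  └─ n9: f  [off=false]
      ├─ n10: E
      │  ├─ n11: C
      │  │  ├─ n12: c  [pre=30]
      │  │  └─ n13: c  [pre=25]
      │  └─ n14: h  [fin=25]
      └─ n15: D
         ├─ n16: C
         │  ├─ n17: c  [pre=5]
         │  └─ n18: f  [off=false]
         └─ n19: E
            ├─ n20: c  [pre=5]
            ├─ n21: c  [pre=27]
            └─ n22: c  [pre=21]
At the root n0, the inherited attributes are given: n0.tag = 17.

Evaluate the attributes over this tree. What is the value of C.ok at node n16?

1. n0.tag = 17  [given at root]
2. n1.env = 30  [30]
3. n1.off = -3  [S.tag - 20]
4. n2.fin = 27  [terminal]
5. n3.depth = 12  [C.env - 18]
6. n3.hot = false  [C.off > -3]
7. n4.mk = false  [A.hot == true]
8. n5.ok = 27  [27]
9. n6.off = true  [terminal]
10. n7.pre = 11  [terminal]
11. n8.pre = -9  [terminal]
12. n5.key = true  [f.off == true]
13. n5.acc = 25  [e.pre + 34]
14. n5.env = "ny"  ["ny"]
15. n9.off = false  [terminal]
16. n4.idx = true  [E.key == true]
17. n4.hot = "uny"  ["u" ++ E.env]
18. n4.lab = true  [E.acc > 24]
19. n10.ok = 4  [4]
20. n11.env = 9  [9]
21. n11.off = 20  [20]
22. n12.pre = 30  [terminal]
23. n13.pre = 25  [terminal]
24. n11.ok = 29  [c₁.pre + 4]
25. n14.fin = 25  [terminal]
26. n10.key = true  [true]
27. n10.acc = 20  [E.ok + 16]
28. n10.env = "nw"  ["nw"]
29. n15.sig = 0  [E.acc - 20]
30. n16.env = 5  [D.sig + 5]
31. n16.off = 25  [D.sig + 25]
32. n17.pre = 5  [terminal]
33. n18.off = false  [terminal]
34. n16.ok = -5  [C.off - 30]
35. n19.ok = 21  [D.sig + 21]
36. n20.pre = 5  [terminal]
37. n21.pre = 27  [terminal]
38. n22.pre = 21  [terminal]
39. n19.key = false  [c₀.pre > 5]
40. n19.acc = 14  [E.ok + c₂.pre - 28]
41. n19.env = "nw"  ["nw"]
42. n15.lab = "nwy"  [E.env ++ "y"]
43. n15.mk = false  [E.key == true]
44. n15.acc = "vr"  ["vr"]
45. n3.live = -1  [A.depth + E.acc - 33]
46. n1.ok = 15  [C.off + A.live + 19]
47. n0.mk = true  [true]

-5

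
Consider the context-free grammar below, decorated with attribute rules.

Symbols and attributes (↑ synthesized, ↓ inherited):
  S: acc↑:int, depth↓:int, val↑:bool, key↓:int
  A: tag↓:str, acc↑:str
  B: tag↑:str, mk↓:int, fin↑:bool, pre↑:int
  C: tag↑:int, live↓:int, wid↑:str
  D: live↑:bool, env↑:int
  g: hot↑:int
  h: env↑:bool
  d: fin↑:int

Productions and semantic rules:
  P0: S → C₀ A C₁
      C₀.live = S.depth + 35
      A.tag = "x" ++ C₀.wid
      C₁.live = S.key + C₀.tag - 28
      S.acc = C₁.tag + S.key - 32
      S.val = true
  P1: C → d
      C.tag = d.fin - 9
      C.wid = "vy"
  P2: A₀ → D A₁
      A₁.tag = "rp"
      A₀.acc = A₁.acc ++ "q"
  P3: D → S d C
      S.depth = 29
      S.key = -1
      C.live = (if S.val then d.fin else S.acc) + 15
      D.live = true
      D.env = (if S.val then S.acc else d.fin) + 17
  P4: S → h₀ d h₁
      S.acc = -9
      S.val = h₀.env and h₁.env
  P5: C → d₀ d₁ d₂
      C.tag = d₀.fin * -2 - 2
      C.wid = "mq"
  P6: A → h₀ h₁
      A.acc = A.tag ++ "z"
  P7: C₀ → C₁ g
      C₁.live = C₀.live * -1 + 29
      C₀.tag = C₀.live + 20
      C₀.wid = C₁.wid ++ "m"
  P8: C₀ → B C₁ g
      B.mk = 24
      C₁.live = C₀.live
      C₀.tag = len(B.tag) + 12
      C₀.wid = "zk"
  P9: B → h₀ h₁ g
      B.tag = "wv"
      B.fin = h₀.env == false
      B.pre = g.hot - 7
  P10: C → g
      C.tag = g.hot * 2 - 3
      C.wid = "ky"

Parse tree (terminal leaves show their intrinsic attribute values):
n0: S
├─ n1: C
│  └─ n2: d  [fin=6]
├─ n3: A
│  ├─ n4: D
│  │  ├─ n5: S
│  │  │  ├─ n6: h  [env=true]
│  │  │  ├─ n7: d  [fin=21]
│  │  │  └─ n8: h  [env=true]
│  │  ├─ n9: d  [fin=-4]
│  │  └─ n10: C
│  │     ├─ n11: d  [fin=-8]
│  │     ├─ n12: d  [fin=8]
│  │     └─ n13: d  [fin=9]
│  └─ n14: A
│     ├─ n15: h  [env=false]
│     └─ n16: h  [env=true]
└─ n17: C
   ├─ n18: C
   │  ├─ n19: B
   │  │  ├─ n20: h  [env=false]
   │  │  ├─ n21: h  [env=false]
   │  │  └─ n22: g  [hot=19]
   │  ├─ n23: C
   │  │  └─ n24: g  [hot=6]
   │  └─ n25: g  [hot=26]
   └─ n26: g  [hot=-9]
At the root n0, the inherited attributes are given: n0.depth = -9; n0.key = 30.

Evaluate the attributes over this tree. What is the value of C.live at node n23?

30

1. n0.depth = -9  [given at root]
2. n0.key = 30  [given at root]
3. n1.live = 26  [S.depth + 35]
4. n2.fin = 6  [terminal]
5. n1.tag = -3  [d.fin - 9]
6. n1.wid = "vy"  ["vy"]
7. n3.tag = "xvy"  ["x" ++ C₀.wid]
8. n5.depth = 29  [29]
9. n5.key = -1  [-1]
10. n6.env = true  [terminal]
11. n7.fin = 21  [terminal]
12. n8.env = true  [terminal]
13. n5.acc = -9  [-9]
14. n5.val = true  [h₀.env and h₁.env]
15. n9.fin = -4  [terminal]
16. n10.live = 11  [(if S.val then d.fin else S.acc) + 15]
17. n11.fin = -8  [terminal]
18. n12.fin = 8  [terminal]
19. n13.fin = 9  [terminal]
20. n10.tag = 14  [d₀.fin * -2 - 2]
21. n10.wid = "mq"  ["mq"]
22. n4.live = true  [true]
23. n4.env = 8  [(if S.val then S.acc else d.fin) + 17]
24. n14.tag = "rp"  ["rp"]
25. n15.env = false  [terminal]
26. n16.env = true  [terminal]
27. n14.acc = "rpz"  [A.tag ++ "z"]
28. n3.acc = "rpzq"  [A₁.acc ++ "q"]
29. n17.live = -1  [S.key + C₀.tag - 28]
30. n18.live = 30  [C₀.live * -1 + 29]
31. n19.mk = 24  [24]
32. n20.env = false  [terminal]
33. n21.env = false  [terminal]
34. n22.hot = 19  [terminal]
35. n19.tag = "wv"  ["wv"]
36. n19.fin = true  [h₀.env == false]
37. n19.pre = 12  [g.hot - 7]
38. n23.live = 30  [C₀.live]
39. n24.hot = 6  [terminal]
40. n23.tag = 9  [g.hot * 2 - 3]
41. n23.wid = "ky"  ["ky"]
42. n25.hot = 26  [terminal]
43. n18.tag = 14  [len(B.tag) + 12]
44. n18.wid = "zk"  ["zk"]
45. n26.hot = -9  [terminal]
46. n17.tag = 19  [C₀.live + 20]
47. n17.wid = "zkm"  [C₁.wid ++ "m"]
48. n0.acc = 17  [C₁.tag + S.key - 32]
49. n0.val = true  [true]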